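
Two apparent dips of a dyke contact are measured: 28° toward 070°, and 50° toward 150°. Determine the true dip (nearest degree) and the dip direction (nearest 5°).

The two traces are lines in the plane: v₁ = (sin 70°·cos 28°, cos 70°·cos 28°, −sin 28°), v₂ = (sin 150°·cos 50°, cos 150°·cos 50°, −sin 50°).
Cross product v₁ × v₂ gives the pole to the plane: n ∝ (0.493, -0.485, 0.559).
True dip = arccos(n_z / |n|) = arccos(0.6288) = 51.0°.
Dip direction = azimuth of (n_x, n_y) = atan2(0.493, -0.485) = 135°.

true dip 51°, dip direction 135°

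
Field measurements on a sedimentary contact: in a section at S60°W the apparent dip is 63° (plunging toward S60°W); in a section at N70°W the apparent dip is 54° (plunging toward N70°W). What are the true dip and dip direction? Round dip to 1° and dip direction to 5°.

true dip 63°, dip direction 245°

Represent each trace as a vector plunging at its apparent dip toward its trend (east-north-up frame): v₁ = (-0.393, -0.227, -0.891), v₂ = (-0.552, 0.201, -0.809).
n = v₁ × v₂ = (-0.363, -0.174, 0.204) (taken with n_z > 0).
True dip = arccos(n_z / |n|) = arccos(0.4529) = 63.1°.
The horizontal component of n points toward azimuth atan2(n_x, n_y) = 244°, the dip direction.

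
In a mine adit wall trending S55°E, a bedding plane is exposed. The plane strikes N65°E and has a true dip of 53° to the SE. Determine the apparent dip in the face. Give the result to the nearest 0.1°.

49.0°

Angle between strike (N65°E) and section (S55°E): β = 60°.
tan α = tan 53° × sin 60° = 1.3270 × 0.8660 = 1.1493
α = arctan(1.1493) = 48.97°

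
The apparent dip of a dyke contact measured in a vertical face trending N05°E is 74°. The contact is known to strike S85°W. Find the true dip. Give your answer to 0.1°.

74.2°

The section is 80° from the strike.
tan(true dip) = tan 74° / sin 80° = 3.5412
true dip = arctan 3.5412 = 74.23°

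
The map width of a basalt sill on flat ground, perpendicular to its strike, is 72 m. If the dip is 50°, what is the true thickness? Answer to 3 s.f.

55.2 m

True thickness t = w · sin(dip) = 72 × sin 50°
t = 72 × 0.7660 = 55.155 m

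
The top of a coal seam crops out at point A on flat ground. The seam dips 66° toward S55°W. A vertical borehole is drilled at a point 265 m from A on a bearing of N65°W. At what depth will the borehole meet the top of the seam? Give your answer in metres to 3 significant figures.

The hole lies 60° from the dip direction, so the down-dip offset is 265 × cos 60° = 132.50 m.
Depth = down-dip offset × tan(dip) = 132.50 × tan 66° = 132.50 × 2.2460
Depth = 297.60 m

298 m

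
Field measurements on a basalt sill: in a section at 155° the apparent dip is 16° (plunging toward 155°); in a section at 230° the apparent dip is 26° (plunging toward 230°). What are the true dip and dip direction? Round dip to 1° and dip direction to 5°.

true dip 27°, dip direction 210°

The two traces are lines in the plane: v₁ = (sin 155°·cos 16°, cos 155°·cos 16°, −sin 16°), v₂ = (sin 230°·cos 26°, cos 230°·cos 26°, −sin 26°).
Cross product v₁ × v₂ gives the pole to the plane: n ∝ (-0.223, -0.368, 0.835).
True dip = arccos(n_z / |n|) = arccos(0.8889) = 27.3°.
Dip direction = azimuth of (n_x, n_y) = atan2(-0.223, -0.368) = 211°.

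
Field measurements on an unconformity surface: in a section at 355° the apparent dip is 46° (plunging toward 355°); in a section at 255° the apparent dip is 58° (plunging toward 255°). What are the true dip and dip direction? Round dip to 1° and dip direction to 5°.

The two traces are lines in the plane: v₁ = (sin 355°·cos 46°, cos 355°·cos 46°, −sin 46°), v₂ = (sin 255°·cos 58°, cos 255°·cos 58°, −sin 58°).
n = v₁ × v₂ = (-0.686, 0.317, 0.363) (taken with n_z > 0).
tan δ = √(n_x²+n_y²)/n_z = 0.755/0.363, so δ = 64.4°.
Dip direction = atan2(-0.686, 0.317) = 295° (azimuth of n's horizontal projection).

true dip 64°, dip direction 295°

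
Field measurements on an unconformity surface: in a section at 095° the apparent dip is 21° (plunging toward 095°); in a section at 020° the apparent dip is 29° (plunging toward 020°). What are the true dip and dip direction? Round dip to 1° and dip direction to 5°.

The two traces are lines in the plane: v₁ = (sin 95°·cos 21°, cos 95°·cos 21°, −sin 21°), v₂ = (sin 20°·cos 29°, cos 20°·cos 29°, −sin 29°).
n = v₁ × v₂ = (0.334, 0.344, 0.789) (taken with n_z > 0).
True dip = arccos(n_z / |n|) = arccos(0.8546) = 31.3°.
Dip direction = azimuth of (n_x, n_y) = atan2(0.334, 0.344) = 44°.

true dip 31°, dip direction 045°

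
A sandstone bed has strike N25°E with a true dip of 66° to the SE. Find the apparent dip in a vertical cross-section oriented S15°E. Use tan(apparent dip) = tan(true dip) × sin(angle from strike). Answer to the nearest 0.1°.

The strike is N25°E and the section trends S15°E; the acute angle between them is β = 40°.
tan(apparent dip) = tan 66° · sin 40° = 1.4437
apparent dip = arctan 1.4437 = 55.29°

55.3°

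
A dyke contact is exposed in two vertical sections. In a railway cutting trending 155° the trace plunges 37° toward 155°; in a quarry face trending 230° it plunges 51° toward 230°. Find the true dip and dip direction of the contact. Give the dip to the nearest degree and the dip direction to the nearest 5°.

true dip 53°, dip direction 210°

The two traces are lines in the plane: v₁ = (sin 155°·cos 37°, cos 155°·cos 37°, −sin 37°), v₂ = (sin 230°·cos 51°, cos 230°·cos 51°, −sin 51°).
The plane normal is n = v₁ × v₂ ∝ (-0.319, -0.552, 0.485).
Dip δ = arctan(|n_h|/n_z) = arctan(0.638/0.485) = 52.7°.
The horizontal component of n points toward azimuth atan2(n_x, n_y) = 210°, the dip direction.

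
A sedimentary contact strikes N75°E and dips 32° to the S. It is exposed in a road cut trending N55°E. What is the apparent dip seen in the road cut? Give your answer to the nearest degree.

The strike is N75°E and the section trends N55°E; the acute angle between them is β = 20°.
tan α = tan 32° × sin 20° = 0.6249 × 0.3420 = 0.2137
α = arctan(0.2137) = 12.06°

12°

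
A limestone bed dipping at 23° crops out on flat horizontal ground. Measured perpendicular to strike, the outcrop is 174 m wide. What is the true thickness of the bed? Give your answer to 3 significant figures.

True thickness t = w · sin(dip) = 174 × sin 23°
t = 174 × 0.3907 = 67.987 m

68.0 m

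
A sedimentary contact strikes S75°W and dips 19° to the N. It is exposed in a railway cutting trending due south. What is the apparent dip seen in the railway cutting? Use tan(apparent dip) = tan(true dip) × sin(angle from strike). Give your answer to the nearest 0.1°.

Angle between strike (S75°W) and section (due south): β = 75°.
tan(apparent dip) = tan 19° · sin 75° = 0.3326
apparent dip = arctan 0.3326 = 18.40°

18.4°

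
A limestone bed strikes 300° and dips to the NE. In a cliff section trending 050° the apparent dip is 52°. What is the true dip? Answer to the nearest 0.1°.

β = acute angle between strike 300° and section 050° = 70°.
tan(true dip) = tan 52° / sin 70° = 1.3621
δ = arctan(1.3621) = 53.72°

53.7°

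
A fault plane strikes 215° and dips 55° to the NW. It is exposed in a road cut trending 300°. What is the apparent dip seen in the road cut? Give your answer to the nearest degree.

55°

The strike is 215° and the section trends 300°; the acute angle between them is β = 85°.
tan α = tan 55° × sin 85° = 1.4281 × 0.9962 = 1.4227
apparent dip = arctan 1.4227 = 54.90°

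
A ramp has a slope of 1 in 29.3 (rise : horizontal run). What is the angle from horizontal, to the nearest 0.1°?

2.0°

tan θ = 1/29.3 = 0.0341
θ = arctan(0.0341) = 1.95°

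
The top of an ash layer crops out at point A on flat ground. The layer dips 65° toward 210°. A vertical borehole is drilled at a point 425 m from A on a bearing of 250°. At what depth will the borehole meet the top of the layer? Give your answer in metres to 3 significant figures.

The hole lies 40° from the dip direction, so the down-dip offset is 425 × cos 40° = 325.57 m.
Depth = down-dip offset × tan(dip) = 325.57 × tan 65° = 325.57 × 2.1445
Depth = 698.18 m

698 m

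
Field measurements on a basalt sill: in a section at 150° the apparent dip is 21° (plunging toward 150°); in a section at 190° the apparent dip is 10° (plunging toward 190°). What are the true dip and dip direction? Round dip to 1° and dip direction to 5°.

Each apparent-dip line lies in the plane. As unit vectors (x east, y north, z up), v₁ plunges 21°→150° and v₂ plunges 10°→190°.
n = v₁ × v₂ = (0.207, -0.142, 0.591) (taken with n_z > 0).
Dip δ = arctan(|n_h|/n_z) = arctan(0.251/0.591) = 23.0°.
The horizontal component of n points toward azimuth atan2(n_x, n_y) = 124°, the dip direction.

true dip 23°, dip direction 125°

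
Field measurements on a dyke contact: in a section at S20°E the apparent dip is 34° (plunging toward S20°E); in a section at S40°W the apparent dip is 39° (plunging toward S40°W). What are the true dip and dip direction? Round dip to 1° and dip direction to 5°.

The two traces are lines in the plane: v₁ = (sin 160°·cos 34°, cos 160°·cos 34°, −sin 34°), v₂ = (sin 220°·cos 39°, cos 220°·cos 39°, −sin 39°).
The plane normal is n = v₁ × v₂ ∝ (-0.157, -0.458, 0.558).
True dip = arccos(n_z / |n|) = arccos(0.7554) = 40.9°.
The horizontal component of n points toward azimuth atan2(n_x, n_y) = 199°, the dip direction.

true dip 41°, dip direction 200°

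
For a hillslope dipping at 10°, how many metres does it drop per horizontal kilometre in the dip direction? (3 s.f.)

176 m

drop per km = 1000 × tan 10° = 1000 × 0.1763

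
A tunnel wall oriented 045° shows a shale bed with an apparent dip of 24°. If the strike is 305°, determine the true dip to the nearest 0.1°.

24.3°

The section is 80° from the strike.
tan δ = tan α / sin β = tan 24° / sin 80° = 0.4452 / 0.9848 = 0.4521
true dip = arctan 0.4521 = 24.33°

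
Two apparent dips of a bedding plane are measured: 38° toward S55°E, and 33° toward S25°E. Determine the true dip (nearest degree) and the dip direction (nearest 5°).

true dip 38°, dip direction 120°

Represent each trace as a vector plunging at its apparent dip toward its trend (east-north-up frame): v₁ = (0.646, -0.452, -0.616), v₂ = (0.354, -0.760, -0.545).
Cross product v₁ × v₂ gives the pole to the plane: n ∝ (0.222, -0.133, 0.330).
Dip δ = arctan(|n_h|/n_z) = arctan(0.259/0.330) = 38.1°.
The horizontal component of n points toward azimuth atan2(n_x, n_y) = 121°, the dip direction.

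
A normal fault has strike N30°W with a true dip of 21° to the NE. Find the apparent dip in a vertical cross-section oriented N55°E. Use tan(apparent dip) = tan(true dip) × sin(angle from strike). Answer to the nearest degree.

21°

The section lies 85° from the strike.
tan(apparent dip) = tan 21° · sin 85° = 0.3824
apparent dip = arctan 0.3824 = 20.93°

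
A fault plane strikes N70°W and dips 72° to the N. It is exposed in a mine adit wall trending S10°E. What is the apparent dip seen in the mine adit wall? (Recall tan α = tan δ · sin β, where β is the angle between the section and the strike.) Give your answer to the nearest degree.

Angle between strike (N70°W) and section (S10°E): β = 60°.
tan(apparent dip) = tan 72° · sin 60° = 2.6654
apparent dip = arctan 2.6654 = 69.43°

69°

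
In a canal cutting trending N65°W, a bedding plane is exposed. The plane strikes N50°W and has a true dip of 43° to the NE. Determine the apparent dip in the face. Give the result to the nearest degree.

The section lies 15° from the strike.
tan(apparent dip) = tan 43° · sin 15° = 0.2414
α = arctan(0.2414) = 13.57°

14°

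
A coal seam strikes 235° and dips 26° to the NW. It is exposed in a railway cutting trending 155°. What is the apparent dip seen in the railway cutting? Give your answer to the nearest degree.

Angle between strike (235°) and section (155°): β = 80°.
tan α = tan 26° × sin 80° = 0.4877 × 0.9848 = 0.4803
α = arctan(0.4803) = 25.66°

26°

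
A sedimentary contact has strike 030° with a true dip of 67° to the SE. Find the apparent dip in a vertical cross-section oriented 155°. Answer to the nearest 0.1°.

62.6°

Angle between strike (030°) and section (155°): β = 55°.
tan α = tan 67° × sin 55° = 2.3559 × 0.8192 = 1.9298
apparent dip = arctan 1.9298 = 62.61°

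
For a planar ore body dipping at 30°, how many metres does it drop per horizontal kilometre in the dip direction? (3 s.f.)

drop per km = 1000 × tan 30° = 1000 × 0.5774

577 m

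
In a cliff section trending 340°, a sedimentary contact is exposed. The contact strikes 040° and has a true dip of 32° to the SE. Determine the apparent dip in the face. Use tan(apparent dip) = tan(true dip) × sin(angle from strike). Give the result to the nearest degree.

Angle between strike (040°) and section (340°): β = 60°.
tan α = tan 32° × sin 60° = 0.6249 × 0.8660 = 0.5412
apparent dip = arctan 0.5412 = 28.42°

28°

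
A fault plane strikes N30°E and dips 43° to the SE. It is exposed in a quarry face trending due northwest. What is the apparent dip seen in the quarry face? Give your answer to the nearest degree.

42°

The strike is N30°E and the section trends due northwest; the acute angle between them is β = 75°.
tan α = tan 43° × sin 75° = 0.9325 × 0.9659 = 0.9007
apparent dip = arctan 0.9007 = 42.01°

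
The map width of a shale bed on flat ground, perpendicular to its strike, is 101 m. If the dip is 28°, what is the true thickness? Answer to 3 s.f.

True thickness t = w · sin(dip) = 101 × sin 28°
t = 101 × 0.4695 = 47.417 m

47.4 m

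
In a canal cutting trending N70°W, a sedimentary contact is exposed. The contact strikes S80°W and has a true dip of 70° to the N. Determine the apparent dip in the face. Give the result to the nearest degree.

The section lies 30° from the strike.
tan α = tan 70° × sin 30° = 2.7475 × 0.5000 = 1.3737
α = arctan(1.3737) = 53.95°

54°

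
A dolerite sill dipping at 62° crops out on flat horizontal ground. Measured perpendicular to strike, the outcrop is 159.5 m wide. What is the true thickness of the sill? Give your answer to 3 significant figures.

141 m

True thickness t = w · sin(dip) = 159.5 × sin 62°
t = 159.5 × 0.8829 = 140.830 m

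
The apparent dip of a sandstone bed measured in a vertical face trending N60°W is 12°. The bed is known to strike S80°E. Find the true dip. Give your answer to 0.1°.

31.9°

β = acute angle between strike S80°E and section N60°W = 20°.
tan(true dip) = tan 12° / sin 20° = 0.6215
δ = arctan(0.6215) = 31.86°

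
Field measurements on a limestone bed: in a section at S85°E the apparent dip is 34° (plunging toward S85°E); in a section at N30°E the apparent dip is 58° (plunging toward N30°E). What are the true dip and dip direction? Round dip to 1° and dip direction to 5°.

true dip 58°, dip direction 030°

The two traces are lines in the plane: v₁ = (sin 95°·cos 34°, cos 95°·cos 34°, −sin 34°), v₂ = (sin 30°·cos 58°, cos 30°·cos 58°, −sin 58°).
Cross product v₁ × v₂ gives the pole to the plane: n ∝ (0.318, 0.552, 0.398).
Dip δ = arctan(|n_h|/n_z) = arctan(0.637/0.398) = 58.0°.
The horizontal component of n points toward azimuth atan2(n_x, n_y) = 30°, the dip direction.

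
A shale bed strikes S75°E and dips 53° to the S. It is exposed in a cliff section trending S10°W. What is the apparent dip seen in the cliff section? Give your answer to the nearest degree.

53°

The strike is S75°E and the section trends S10°W; the acute angle between them is β = 85°.
tan α = tan 53° × sin 85° = 1.3270 × 0.9962 = 1.3220
apparent dip = arctan 1.3220 = 52.89°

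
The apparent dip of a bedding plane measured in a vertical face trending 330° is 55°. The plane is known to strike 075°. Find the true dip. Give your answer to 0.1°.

55.9°

β = acute angle between strike 075° and section 330° = 75°.
tan δ = tan α / sin β = tan 55° / sin 75° = 1.4281 / 0.9659 = 1.4785
true dip = arctan 1.4785 = 55.93°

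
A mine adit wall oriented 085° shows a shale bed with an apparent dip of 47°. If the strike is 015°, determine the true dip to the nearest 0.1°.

48.8°

β = acute angle between strike 015° and section 085° = 70°.
tan(true dip) = tan 47° / sin 70° = 1.1412
true dip = arctan 1.1412 = 48.77°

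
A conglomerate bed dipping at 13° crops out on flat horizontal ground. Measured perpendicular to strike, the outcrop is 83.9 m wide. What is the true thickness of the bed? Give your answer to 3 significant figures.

True thickness t = w · sin(dip) = 83.9 × sin 13°
t = 83.9 × 0.2250 = 18.873 m

18.9 m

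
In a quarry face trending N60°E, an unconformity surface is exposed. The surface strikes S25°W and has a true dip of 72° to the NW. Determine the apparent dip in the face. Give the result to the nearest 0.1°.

60.5°

Angle between strike (S25°W) and section (N60°E): β = 35°.
tan α = tan 72° × sin 35° = 3.0777 × 0.5736 = 1.7653
apparent dip = arctan 1.7653 = 60.47°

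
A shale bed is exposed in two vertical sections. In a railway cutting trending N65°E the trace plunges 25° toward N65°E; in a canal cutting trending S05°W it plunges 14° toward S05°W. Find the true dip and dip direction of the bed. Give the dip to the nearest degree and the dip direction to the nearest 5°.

Each apparent-dip line lies in the plane. As unit vectors (x east, y north, z up), v₁ plunges 25°→N65°E and v₂ plunges 14°→S05°W.
The plane normal is n = v₁ × v₂ ∝ (0.501, -0.234, 0.762).
tan δ = √(n_x²+n_y²)/n_z = 0.553/0.762, so δ = 36.0°.
The horizontal component of n points toward azimuth atan2(n_x, n_y) = 115°, the dip direction.

true dip 36°, dip direction 115°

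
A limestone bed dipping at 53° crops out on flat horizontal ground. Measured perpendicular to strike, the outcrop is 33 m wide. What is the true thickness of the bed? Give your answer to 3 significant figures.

True thickness t = w · sin(dip) = 33 × sin 53°
t = 33 × 0.7986 = 26.355 m

26.4 m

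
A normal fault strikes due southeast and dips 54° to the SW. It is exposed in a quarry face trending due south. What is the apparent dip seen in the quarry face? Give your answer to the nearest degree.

The section lies 45° from the strike.
tan α = tan 54° × sin 45° = 1.3764 × 0.7071 = 0.9732
apparent dip = arctan 0.9732 = 44.22°

44°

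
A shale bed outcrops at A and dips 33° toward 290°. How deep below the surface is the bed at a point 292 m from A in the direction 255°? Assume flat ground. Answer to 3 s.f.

155 m

The hole lies 35° from the dip direction, so the down-dip offset is 292 × cos 35° = 239.19 m.
Depth = down-dip offset × tan(dip) = 239.19 × tan 33° = 239.19 × 0.6494
Depth = 155.33 m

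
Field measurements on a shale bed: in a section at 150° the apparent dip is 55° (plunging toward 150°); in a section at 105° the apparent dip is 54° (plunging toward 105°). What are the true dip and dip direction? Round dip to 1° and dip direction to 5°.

true dip 57°, dip direction 130°

The two traces are lines in the plane: v₁ = (sin 150°·cos 55°, cos 150°·cos 55°, −sin 55°), v₂ = (sin 105°·cos 54°, cos 105°·cos 54°, −sin 54°).
n = v₁ × v₂ = (0.277, -0.233, 0.238) (taken with n_z > 0).
Dip δ = arctan(|n_h|/n_z) = arctan(0.362/0.238) = 56.6°.
Dip direction = atan2(0.277, -0.233) = 130° (azimuth of n's horizontal projection).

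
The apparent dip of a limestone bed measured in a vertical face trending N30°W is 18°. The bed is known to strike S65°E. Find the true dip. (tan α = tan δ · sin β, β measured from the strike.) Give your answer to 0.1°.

The section is 35° from the strike.
tan δ = tan α / sin β = tan 18° / sin 35° = 0.3249 / 0.5736 = 0.5665
true dip = arctan 0.5665 = 29.53°

29.5°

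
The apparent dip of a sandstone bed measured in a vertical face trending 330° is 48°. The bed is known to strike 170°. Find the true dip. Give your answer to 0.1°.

The section is 20° from the strike.
tan δ = tan α / sin β = tan 48° / sin 20° = 1.1106 / 0.3420 = 3.2472
δ = arctan(3.2472) = 72.88°

72.9°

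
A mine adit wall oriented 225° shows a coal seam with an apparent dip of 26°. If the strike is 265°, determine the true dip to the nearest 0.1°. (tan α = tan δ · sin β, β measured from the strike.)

37.2°

β = acute angle between strike 265° and section 225° = 40°.
tan δ = tan α / sin β = tan 26° / sin 40° = 0.4877 / 0.6428 = 0.7588
δ = arctan(0.7588) = 37.19°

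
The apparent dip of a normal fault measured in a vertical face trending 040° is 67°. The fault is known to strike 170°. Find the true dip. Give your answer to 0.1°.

The section is 50° from the strike.
tan(true dip) = tan 67° / sin 50° = 3.0753
δ = arctan(3.0753) = 71.99°

72.0°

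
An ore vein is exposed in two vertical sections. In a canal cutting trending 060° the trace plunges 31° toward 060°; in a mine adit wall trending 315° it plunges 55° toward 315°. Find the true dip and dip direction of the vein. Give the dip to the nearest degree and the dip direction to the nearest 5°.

Represent each trace as a vector plunging at its apparent dip toward its trend (east-north-up frame): v₁ = (0.742, 0.429, -0.515), v₂ = (-0.406, 0.406, -0.819).
n = v₁ × v₂ = (-0.142, 0.817, 0.475) (taken with n_z > 0).
True dip = arccos(n_z / |n|) = arccos(0.4970) = 60.2°.
Dip direction = atan2(-0.142, 0.817) = 350° (azimuth of n's horizontal projection).

true dip 60°, dip direction 350°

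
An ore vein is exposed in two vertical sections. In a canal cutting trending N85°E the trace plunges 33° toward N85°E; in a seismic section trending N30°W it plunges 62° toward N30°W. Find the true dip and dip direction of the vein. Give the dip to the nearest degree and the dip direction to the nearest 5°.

Represent each trace as a vector plunging at its apparent dip toward its trend (east-north-up frame): v₁ = (0.835, 0.073, -0.545), v₂ = (-0.235, 0.407, -0.883).
The plane normal is n = v₁ × v₂ ∝ (0.157, 0.866, 0.357).
tan δ = √(n_x²+n_y²)/n_z = 0.880/0.357, so δ = 67.9°.
Dip direction = azimuth of (n_x, n_y) = atan2(0.157, 0.866) = 10°.

true dip 68°, dip direction 010°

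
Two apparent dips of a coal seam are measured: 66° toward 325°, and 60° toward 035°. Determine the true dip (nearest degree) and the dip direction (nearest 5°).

true dip 68°, dip direction 350°

Represent each trace as a vector plunging at its apparent dip toward its trend (east-north-up frame): v₁ = (-0.233, 0.333, -0.914), v₂ = (0.287, 0.410, -0.866).
The plane normal is n = v₁ × v₂ ∝ (-0.086, 0.464, 0.191).
True dip = arccos(n_z / |n|) = arccos(0.3754) = 68.0°.
The horizontal component of n points toward azimuth atan2(n_x, n_y) = 350°, the dip direction.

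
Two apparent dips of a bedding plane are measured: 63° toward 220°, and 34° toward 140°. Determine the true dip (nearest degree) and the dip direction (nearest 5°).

Represent each trace as a vector plunging at its apparent dip toward its trend (east-north-up frame): v₁ = (-0.292, -0.348, -0.891), v₂ = (0.533, -0.635, -0.559).
n = v₁ × v₂ = (-0.371, -0.638, 0.371) (taken with n_z > 0).
Dip δ = arctan(|n_h|/n_z) = arctan(0.738/0.371) = 63.3°.
Dip direction = azimuth of (n_x, n_y) = atan2(-0.371, -0.638) = 210°.

true dip 63°, dip direction 210°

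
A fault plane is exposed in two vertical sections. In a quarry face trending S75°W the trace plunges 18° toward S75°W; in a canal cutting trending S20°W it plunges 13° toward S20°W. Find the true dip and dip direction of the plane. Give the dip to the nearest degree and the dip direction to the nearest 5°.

The two traces are lines in the plane: v₁ = (sin 255°·cos 18°, cos 255°·cos 18°, −sin 18°), v₂ = (sin 200°·cos 13°, cos 200°·cos 13°, −sin 13°).
n = v₁ × v₂ = (-0.228, -0.104, 0.759) (taken with n_z > 0).
tan δ = √(n_x²+n_y²)/n_z = 0.250/0.759, so δ = 18.2°.
The horizontal component of n points toward azimuth atan2(n_x, n_y) = 246°, the dip direction.

true dip 18°, dip direction 245°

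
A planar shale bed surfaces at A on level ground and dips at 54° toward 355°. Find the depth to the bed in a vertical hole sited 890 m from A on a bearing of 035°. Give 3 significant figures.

938 m

The hole lies 40° from the dip direction, so the down-dip offset is 890 × cos 40° = 681.78 m.
Depth = down-dip offset × tan(dip) = 681.78 × tan 54° = 681.78 × 1.3764
Depth = 938.39 m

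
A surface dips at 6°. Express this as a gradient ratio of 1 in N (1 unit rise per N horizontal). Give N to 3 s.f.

1 : N means tan θ = 1/N, so N = 1/tan 6° = 1/0.1051

1 in 9.51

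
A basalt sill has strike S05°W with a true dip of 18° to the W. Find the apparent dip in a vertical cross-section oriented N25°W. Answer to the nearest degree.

The section lies 30° from the strike.
tan(apparent dip) = tan 18° · sin 30° = 0.1625
apparent dip = arctan 0.1625 = 9.23°

9°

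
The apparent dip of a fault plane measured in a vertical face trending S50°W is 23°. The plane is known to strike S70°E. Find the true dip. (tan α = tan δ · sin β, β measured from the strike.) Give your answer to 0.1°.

β = acute angle between strike S70°E and section S50°W = 60°.
tan(true dip) = tan 23° / sin 60° = 0.4901
δ = arctan(0.4901) = 26.11°

26.1°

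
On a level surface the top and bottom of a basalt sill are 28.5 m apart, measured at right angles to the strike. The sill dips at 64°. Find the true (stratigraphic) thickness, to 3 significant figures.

25.6 m

True thickness t = w · sin(dip) = 28.5 × sin 64°
t = 28.5 × 0.8988 = 25.616 m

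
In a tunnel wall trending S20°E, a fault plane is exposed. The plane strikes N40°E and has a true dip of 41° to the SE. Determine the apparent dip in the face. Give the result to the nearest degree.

37°

Angle between strike (N40°E) and section (S20°E): β = 60°.
tan α = tan 41° × sin 60° = 0.8693 × 0.8660 = 0.7528
α = arctan(0.7528) = 36.97°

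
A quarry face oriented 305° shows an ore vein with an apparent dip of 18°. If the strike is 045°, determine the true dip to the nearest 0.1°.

β = acute angle between strike 045° and section 305° = 80°.
tan(true dip) = tan 18° / sin 80° = 0.3299
δ = arctan(0.3299) = 18.26°

18.3°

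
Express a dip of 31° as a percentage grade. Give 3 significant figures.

60.1%

grade % = 100 × tan 31° = 100 × 0.6009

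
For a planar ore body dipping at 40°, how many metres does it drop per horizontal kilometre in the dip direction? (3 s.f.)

839 m

drop per km = 1000 × tan 40° = 1000 × 0.8391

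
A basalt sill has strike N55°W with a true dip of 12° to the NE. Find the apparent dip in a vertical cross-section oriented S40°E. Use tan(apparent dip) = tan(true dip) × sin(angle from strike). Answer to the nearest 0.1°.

Angle between strike (N55°W) and section (S40°E): β = 15°.
tan(apparent dip) = tan 12° · sin 15° = 0.0550
apparent dip = arctan 0.0550 = 3.15°

3.1°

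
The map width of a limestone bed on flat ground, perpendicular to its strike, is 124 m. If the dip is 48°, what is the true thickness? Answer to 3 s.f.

True thickness t = w · sin(dip) = 124 × sin 48°
t = 124 × 0.7431 = 92.150 m

92.1 m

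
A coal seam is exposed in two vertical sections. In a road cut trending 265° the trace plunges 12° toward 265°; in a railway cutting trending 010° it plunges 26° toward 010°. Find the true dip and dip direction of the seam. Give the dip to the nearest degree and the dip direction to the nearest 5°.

true dip 31°, dip direction 335°

The two traces are lines in the plane: v₁ = (sin 265°·cos 12°, cos 265°·cos 12°, −sin 12°), v₂ = (sin 10°·cos 26°, cos 10°·cos 26°, −sin 26°).
The plane normal is n = v₁ × v₂ ∝ (-0.221, 0.460, 0.849).
Dip δ = arctan(|n_h|/n_z) = arctan(0.510/0.849) = 31.0°.
Dip direction = azimuth of (n_x, n_y) = atan2(-0.221, 0.460) = 334°.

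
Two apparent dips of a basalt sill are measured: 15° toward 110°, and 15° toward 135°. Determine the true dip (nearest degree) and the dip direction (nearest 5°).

true dip 15°, dip direction 120°

Each apparent-dip line lies in the plane. As unit vectors (x east, y north, z up), v₁ plunges 15°→110° and v₂ plunges 15°→135°.
n = v₁ × v₂ = (0.091, -0.058, 0.394) (taken with n_z > 0).
Dip δ = arctan(|n_h|/n_z) = arctan(0.108/0.394) = 15.3°.
Dip direction = azimuth of (n_x, n_y) = atan2(0.091, -0.058) = 122°.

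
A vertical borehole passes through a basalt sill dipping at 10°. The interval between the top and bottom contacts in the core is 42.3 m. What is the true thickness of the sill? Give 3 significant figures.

41.7 m

True thickness t = h · cos(dip) = 42.3 × cos 10°
t = 42.3 × 0.9848 = 41.657 m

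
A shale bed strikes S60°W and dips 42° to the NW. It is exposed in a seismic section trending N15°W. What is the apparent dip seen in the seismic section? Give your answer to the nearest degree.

41°

The section lies 75° from the strike.
tan α = tan 42° × sin 75° = 0.9004 × 0.9659 = 0.8697
apparent dip = arctan 0.8697 = 41.01°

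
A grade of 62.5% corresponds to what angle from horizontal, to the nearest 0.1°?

tan θ = 62.5/100 = 0.6250
θ = arctan(0.6250) = 32.01°

32.0°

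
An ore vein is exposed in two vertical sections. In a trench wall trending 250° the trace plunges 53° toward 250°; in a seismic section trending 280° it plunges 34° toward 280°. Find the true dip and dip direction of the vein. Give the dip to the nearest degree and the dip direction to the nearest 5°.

The two traces are lines in the plane: v₁ = (sin 250°·cos 53°, cos 250°·cos 53°, −sin 53°), v₂ = (sin 280°·cos 34°, cos 280°·cos 34°, −sin 34°).
The plane normal is n = v₁ × v₂ ∝ (-0.230, -0.336, 0.249).
Dip δ = arctan(|n_h|/n_z) = arctan(0.407/0.249) = 58.5°.
Dip direction = atan2(-0.230, -0.336) = 214° (azimuth of n's horizontal projection).

true dip 58°, dip direction 215°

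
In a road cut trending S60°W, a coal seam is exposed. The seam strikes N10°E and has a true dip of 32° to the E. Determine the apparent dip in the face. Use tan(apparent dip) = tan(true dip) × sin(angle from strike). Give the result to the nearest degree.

26°

The strike is N10°E and the section trends S60°W; the acute angle between them is β = 50°.
tan(apparent dip) = tan 32° · sin 50° = 0.4787
α = arctan(0.4787) = 25.58°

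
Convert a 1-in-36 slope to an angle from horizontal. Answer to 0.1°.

1.6°

tan θ = 1/36 = 0.0278
θ = arctan(0.0278) = 1.59°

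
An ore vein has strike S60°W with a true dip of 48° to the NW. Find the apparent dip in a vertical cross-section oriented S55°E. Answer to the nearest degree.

45°

The section lies 65° from the strike.
tan(apparent dip) = tan 48° · sin 65° = 1.0066
apparent dip = arctan 1.0066 = 45.19°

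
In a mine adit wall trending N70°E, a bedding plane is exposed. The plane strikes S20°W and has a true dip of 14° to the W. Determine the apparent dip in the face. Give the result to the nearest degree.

11°

The strike is S20°W and the section trends N70°E; the acute angle between them is β = 50°.
tan(apparent dip) = tan 14° · sin 50° = 0.1910
α = arctan(0.1910) = 10.81°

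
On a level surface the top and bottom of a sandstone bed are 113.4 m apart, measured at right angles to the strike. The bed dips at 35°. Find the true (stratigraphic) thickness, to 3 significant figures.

True thickness t = w · sin(dip) = 113.4 × sin 35°
t = 113.4 × 0.5736 = 65.044 m

65.0 m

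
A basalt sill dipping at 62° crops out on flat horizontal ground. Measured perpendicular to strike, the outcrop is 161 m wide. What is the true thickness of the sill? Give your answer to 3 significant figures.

True thickness t = w · sin(dip) = 161 × sin 62°
t = 161 × 0.8829 = 142.155 m

142 m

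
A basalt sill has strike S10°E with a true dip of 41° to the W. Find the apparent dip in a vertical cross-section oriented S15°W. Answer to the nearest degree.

20°

The strike is S10°E and the section trends S15°W; the acute angle between them is β = 25°.
tan(apparent dip) = tan 41° · sin 25° = 0.3674
apparent dip = arctan 0.3674 = 20.17°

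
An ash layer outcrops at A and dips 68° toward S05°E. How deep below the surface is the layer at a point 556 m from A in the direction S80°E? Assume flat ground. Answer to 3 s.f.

The hole lies 75° from the dip direction, so the down-dip offset is 556 × cos 75° = 143.90 m.
Depth = down-dip offset × tan(dip) = 143.90 × tan 68° = 143.90 × 2.4751
Depth = 356.17 m

356 m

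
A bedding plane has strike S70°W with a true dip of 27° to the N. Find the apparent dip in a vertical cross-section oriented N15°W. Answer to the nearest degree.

The section lies 85° from the strike.
tan α = tan 27° × sin 85° = 0.5095 × 0.9962 = 0.5076
α = arctan(0.5076) = 26.91°

27°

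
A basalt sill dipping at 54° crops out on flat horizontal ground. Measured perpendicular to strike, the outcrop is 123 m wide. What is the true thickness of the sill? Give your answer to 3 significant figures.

True thickness t = w · sin(dip) = 123 × sin 54°
t = 123 × 0.8090 = 99.509 m

99.5 m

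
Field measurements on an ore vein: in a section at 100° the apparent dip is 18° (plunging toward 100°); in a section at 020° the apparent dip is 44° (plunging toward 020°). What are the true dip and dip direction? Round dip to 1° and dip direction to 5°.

true dip 44°, dip direction 030°

The two traces are lines in the plane: v₁ = (sin 100°·cos 18°, cos 100°·cos 18°, −sin 18°), v₂ = (sin 20°·cos 44°, cos 20°·cos 44°, −sin 44°).
Cross product v₁ × v₂ gives the pole to the plane: n ∝ (0.324, 0.575, 0.674).
Dip δ = arctan(|n_h|/n_z) = arctan(0.659/0.674) = 44.4°.
Dip direction = azimuth of (n_x, n_y) = atan2(0.324, 0.575) = 29°.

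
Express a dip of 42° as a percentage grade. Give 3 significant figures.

90.0%

grade % = 100 × tan 42° = 100 × 0.9004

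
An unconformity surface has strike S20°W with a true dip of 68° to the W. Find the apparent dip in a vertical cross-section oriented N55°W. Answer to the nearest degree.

67°

The strike is S20°W and the section trends N55°W; the acute angle between them is β = 75°.
tan(apparent dip) = tan 68° · sin 75° = 2.3908
α = arctan(2.3908) = 67.30°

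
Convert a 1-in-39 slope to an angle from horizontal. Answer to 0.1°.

tan θ = 1/39 = 0.0256
θ = arctan(0.0256) = 1.47°

1.5°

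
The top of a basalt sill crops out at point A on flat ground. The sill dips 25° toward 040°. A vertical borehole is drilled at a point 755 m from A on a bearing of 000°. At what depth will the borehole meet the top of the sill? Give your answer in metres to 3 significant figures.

270 m

The hole lies 40° from the dip direction, so the down-dip offset is 755 × cos 40° = 578.36 m.
Depth = down-dip offset × tan(dip) = 578.36 × tan 25° = 578.36 × 0.4663
Depth = 269.70 m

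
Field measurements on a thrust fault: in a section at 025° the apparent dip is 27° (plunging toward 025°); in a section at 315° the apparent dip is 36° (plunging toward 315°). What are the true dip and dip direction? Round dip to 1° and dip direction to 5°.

true dip 38°, dip direction 335°

The two traces are lines in the plane: v₁ = (sin 25°·cos 27°, cos 25°·cos 27°, −sin 27°), v₂ = (sin 315°·cos 36°, cos 315°·cos 36°, −sin 36°).
The plane normal is n = v₁ × v₂ ∝ (-0.215, 0.481, 0.677).
Dip δ = arctan(|n_h|/n_z) = arctan(0.527/0.677) = 37.9°.
Dip direction = azimuth of (n_x, n_y) = atan2(-0.215, 0.481) = 336°.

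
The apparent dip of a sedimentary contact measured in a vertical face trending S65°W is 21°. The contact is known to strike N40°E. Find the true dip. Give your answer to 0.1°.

β = acute angle between strike N40°E and section S65°W = 25°.
tan δ = tan α / sin β = tan 21° / sin 25° = 0.3839 / 0.4226 = 0.9083
δ = arctan(0.9083) = 42.25°

42.2°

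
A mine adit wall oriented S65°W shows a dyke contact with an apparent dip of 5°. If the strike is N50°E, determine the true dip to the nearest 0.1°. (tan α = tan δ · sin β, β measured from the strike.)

18.7°

The section is 15° from the strike.
tan δ = tan α / sin β = tan 5° / sin 15° = 0.0875 / 0.2588 = 0.3380
δ = arctan(0.3380) = 18.68°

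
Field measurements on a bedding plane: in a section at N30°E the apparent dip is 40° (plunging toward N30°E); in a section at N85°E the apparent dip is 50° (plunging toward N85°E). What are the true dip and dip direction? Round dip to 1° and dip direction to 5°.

true dip 50°, dip direction 075°

Represent each trace as a vector plunging at its apparent dip toward its trend (east-north-up frame): v₁ = (0.383, 0.663, -0.643), v₂ = (0.640, 0.056, -0.766).
n = v₁ × v₂ = (0.472, 0.118, 0.403) (taken with n_z > 0).
tan δ = √(n_x²+n_y²)/n_z = 0.487/0.403, so δ = 50.4°.
Dip direction = atan2(0.472, 0.118) = 76° (azimuth of n's horizontal projection).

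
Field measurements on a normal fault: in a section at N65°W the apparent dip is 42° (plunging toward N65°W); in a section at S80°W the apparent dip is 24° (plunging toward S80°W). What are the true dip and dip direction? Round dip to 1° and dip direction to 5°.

true dip 46°, dip direction 325°

The two traces are lines in the plane: v₁ = (sin 295°·cos 42°, cos 295°·cos 42°, −sin 42°), v₂ = (sin 260°·cos 24°, cos 260°·cos 24°, −sin 24°).
n = v₁ × v₂ = (-0.234, 0.328, 0.389) (taken with n_z > 0).
True dip = arccos(n_z / |n|) = arccos(0.6950) = 46.0°.
The horizontal component of n points toward azimuth atan2(n_x, n_y) = 325°, the dip direction.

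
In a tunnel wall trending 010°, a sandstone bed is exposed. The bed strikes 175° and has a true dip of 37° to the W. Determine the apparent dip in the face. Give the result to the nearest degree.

Angle between strike (175°) and section (010°): β = 15°.
tan(apparent dip) = tan 37° · sin 15° = 0.1950
α = arctan(0.1950) = 11.04°

11°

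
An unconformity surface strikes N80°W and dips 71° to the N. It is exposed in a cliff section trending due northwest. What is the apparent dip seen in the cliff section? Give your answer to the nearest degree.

59°

Angle between strike (N80°W) and section (due northwest): β = 35°.
tan α = tan 71° × sin 35° = 2.9042 × 0.5736 = 1.6658
apparent dip = arctan 1.6658 = 59.02°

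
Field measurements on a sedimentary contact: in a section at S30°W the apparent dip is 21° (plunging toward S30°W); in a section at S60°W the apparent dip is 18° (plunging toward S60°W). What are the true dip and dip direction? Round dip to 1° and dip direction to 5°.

Represent each trace as a vector plunging at its apparent dip toward its trend (east-north-up frame): v₁ = (-0.467, -0.809, -0.358), v₂ = (-0.824, -0.476, -0.309).
The plane normal is n = v₁ × v₂ ∝ (-0.079, -0.151, 0.444).
Dip δ = arctan(|n_h|/n_z) = arctan(0.171/0.444) = 21.0°.
Dip direction = atan2(-0.079, -0.151) = 208° (azimuth of n's horizontal projection).

true dip 21°, dip direction 210°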